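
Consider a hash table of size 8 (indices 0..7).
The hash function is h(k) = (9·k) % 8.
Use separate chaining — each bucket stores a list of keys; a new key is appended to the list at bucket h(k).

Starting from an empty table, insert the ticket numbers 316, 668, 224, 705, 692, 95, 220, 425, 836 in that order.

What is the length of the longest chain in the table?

5

316 -> bucket 4
668 -> bucket 4 (collision)
224 -> bucket 0
705 -> bucket 1
692 -> bucket 4 (collision)
95 -> bucket 7
220 -> bucket 4 (collision)
425 -> bucket 1 (collision)
836 -> bucket 4 (collision)
Final buckets:
0: 224
1: 705 -> 425
2: —
3: —
4: 316 -> 668 -> 692 -> 220 -> 836
5: —
6: —
7: 95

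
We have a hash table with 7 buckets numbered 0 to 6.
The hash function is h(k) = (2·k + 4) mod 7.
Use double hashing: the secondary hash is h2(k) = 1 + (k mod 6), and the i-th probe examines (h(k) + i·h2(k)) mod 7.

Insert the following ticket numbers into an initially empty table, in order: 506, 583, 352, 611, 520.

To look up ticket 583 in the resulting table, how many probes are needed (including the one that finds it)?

506: h=1 => slot 1
583: h=1, h2=2, probe 1,3 => slot 3
352: h=1, h2=5, probe 1,6 => slot 6
611: h=1, h2=6, probe 1,0 => slot 0
520: h=1, h2=5, probe 1,6,4 => slot 4
Table: [611, 506, _, 583, 520, _, 352]
Lookup 583: h=1, h2=2, probe 1,3 → found at 3.

2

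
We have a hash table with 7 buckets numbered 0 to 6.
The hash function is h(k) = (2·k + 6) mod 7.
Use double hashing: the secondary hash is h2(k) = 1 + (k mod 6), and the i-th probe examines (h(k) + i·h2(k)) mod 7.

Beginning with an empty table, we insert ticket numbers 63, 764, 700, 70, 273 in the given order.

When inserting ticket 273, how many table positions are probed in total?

Insert 63: h=6, slot 6 empty -> index 6.
Insert 764: h=1, slot 1 empty -> index 1.
Insert 700: h=6, h2=5, slot 6 occupied -> index 4.
Insert 70: h=6, h2=5, slots 6,4 occupied -> index 2.
Insert 273: h=6, h2=4, slot 6 occupied -> index 3.
Table: [-, 764, 70, 273, 700, -, 63]

2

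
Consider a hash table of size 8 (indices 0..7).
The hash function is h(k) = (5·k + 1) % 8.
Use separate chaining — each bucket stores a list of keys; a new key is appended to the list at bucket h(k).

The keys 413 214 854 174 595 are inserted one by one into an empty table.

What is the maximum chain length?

3

Insert 413: h=2, bucket 2 empty → new chain.
Insert 214: h=7, bucket 7 empty → new chain.
Insert 854: h=7, bucket 7 nonempty → append to chain.
Insert 174: h=7, bucket 7 nonempty → append to chain.
Insert 595: h=0, bucket 0 empty → new chain.
Final buckets:
0: 595
1: -
2: 413
3: -
4: -
5: -
6: -
7: 214 -> 854 -> 174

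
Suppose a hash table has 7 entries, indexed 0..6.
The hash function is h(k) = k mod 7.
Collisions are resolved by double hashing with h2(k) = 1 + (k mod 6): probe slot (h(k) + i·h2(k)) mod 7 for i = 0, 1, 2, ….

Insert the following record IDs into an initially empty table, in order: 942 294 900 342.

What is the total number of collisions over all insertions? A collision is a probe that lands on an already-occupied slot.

942: h=4 => slot 4
294: h=0 => slot 0
900: h=4, h2=1, probe 4,5 => slot 5
342: h=6 => slot 6
Table: [294, —, —, —, 942, 900, 342]

1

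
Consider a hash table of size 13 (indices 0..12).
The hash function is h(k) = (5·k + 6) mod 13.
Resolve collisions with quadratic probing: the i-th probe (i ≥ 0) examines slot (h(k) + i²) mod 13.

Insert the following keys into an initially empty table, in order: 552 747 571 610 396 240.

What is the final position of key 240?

Insert 552: h=10, slot 10 empty -> index 10.
Insert 747: h=10, slot 10 occupied -> index 11.
Insert 571: h=1, slot 1 empty -> index 1.
Insert 610: h=1, slot 1 occupied -> index 2.
Insert 396: h=10, slots 10,11,1 occupied -> index 6.
Insert 240: h=10, slots 10,11,1,6 occupied -> index 0.
Table: [240, 571, 610, -, -, -, 396, -, -, -, 552, 747, -]

0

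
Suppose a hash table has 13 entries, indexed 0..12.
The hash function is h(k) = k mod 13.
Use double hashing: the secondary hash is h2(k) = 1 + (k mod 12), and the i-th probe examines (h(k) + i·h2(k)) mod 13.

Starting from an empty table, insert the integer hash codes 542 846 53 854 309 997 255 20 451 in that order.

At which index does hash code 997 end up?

Insert 542: h=9, slot 9 empty => index 9.
Insert 846: h=1, slot 1 empty => index 1.
Insert 53: h=1, h2=6, slot 1 occupied => index 7.
Insert 854: h=9, h2=3, slot 9 occupied => index 12.
Insert 309: h=10, slot 10 empty => index 10.
Insert 997: h=9, h2=2, slot 9 occupied => index 11.
Insert 255: h=8, slot 8 empty => index 8.
Insert 20: h=7, h2=9, slot 7 occupied => index 3.
Insert 451: h=9, h2=8, slot 9 occupied => index 4.
Table: [_, 846, _, 20, 451, _, _, 53, 255, 542, 309, 997, 854]

11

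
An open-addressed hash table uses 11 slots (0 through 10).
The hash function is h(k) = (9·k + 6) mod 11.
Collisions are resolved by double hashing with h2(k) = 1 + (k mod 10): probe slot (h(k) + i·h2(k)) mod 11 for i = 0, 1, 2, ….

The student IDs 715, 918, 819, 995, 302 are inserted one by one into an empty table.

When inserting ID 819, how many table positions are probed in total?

715: h=6 -> slot 6
918: h=7 -> slot 7
819: h=7, h2=10, probe 7,6,5 -> slot 5
995: h=7, h2=6, probe 7,2 -> slot 2
302: h=7, h2=3, probe 7,10 -> slot 10
Table: [—, —, 995, —, —, 819, 715, 918, —, —, 302]

3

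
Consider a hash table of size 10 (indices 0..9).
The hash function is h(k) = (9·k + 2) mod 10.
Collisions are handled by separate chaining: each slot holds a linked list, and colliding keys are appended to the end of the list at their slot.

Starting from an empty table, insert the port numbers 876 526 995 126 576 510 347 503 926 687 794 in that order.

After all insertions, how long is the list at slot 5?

Insert 876: h=6, bucket 6 empty → new chain.
Insert 526: h=6, bucket 6 nonempty → append to chain.
Insert 995: h=7, bucket 7 empty → new chain.
Insert 126: h=6, bucket 6 nonempty → append to chain.
Insert 576: h=6, bucket 6 nonempty → append to chain.
Insert 510: h=2, bucket 2 empty → new chain.
Insert 347: h=5, bucket 5 empty → new chain.
Insert 503: h=9, bucket 9 empty → new chain.
Insert 926: h=6, bucket 6 nonempty → append to chain.
Insert 687: h=5, bucket 5 nonempty → append to chain.
Insert 794: h=8, bucket 8 empty → new chain.
Final buckets:
0: .
1: .
2: 510
3: .
4: .
5: 347 -> 687
6: 876 -> 526 -> 126 -> 576 -> 926
7: 995
8: 794
9: 503

2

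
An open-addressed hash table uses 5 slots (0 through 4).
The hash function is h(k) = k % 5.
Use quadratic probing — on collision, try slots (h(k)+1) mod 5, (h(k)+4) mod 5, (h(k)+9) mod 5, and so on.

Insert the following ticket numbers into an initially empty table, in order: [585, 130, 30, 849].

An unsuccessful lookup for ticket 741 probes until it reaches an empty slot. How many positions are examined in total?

2

585 hashes to 0; slot 0 is free => place at 0.
130 hashes to 0; 0 taken => place at 1.
30 hashes to 0; 0,1 taken => place at 4.
849 hashes to 4; 4,0 taken => place at 3.
Table: [585, 130, ∅, 849, 30]
Lookup 741: h=1, probe 1,2 → slot 2 empty, not found.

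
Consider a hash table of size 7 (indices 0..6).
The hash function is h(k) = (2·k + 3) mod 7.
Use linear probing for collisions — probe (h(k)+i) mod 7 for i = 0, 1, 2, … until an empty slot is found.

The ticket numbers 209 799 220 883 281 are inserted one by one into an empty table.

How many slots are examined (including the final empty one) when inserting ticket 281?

3

209 hashes to 1; slot 1 is free -> place at 1.
799 hashes to 5; slot 5 is free -> place at 5.
220 hashes to 2; slot 2 is free -> place at 2.
883 hashes to 5; 5 taken -> place at 6.
281 hashes to 5; 5,6 taken -> place at 0.
Table: [281, 209, 220, _, _, 799, 883]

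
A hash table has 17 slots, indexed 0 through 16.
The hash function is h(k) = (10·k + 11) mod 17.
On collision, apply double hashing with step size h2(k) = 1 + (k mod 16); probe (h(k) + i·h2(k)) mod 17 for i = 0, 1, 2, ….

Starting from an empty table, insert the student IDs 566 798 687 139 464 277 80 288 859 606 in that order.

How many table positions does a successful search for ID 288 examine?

2

566: h=10 → slot 10
798: h=1 → slot 1
687: h=13 → slot 13
139: h=7 → slot 7
464: h=10, h2=1, probe 10,11 → slot 11
277: h=10, h2=6, probe 10,16 → slot 16
80: h=12 → slot 12
288: h=1, h2=1, probe 1,2 → slot 2
859: h=16, h2=12, probe 16,11,6 → slot 6
606: h=2, h2=15, probe 2,0 → slot 0
Table: [606, 798, 288, —, —, —, 859, 139, —, —, 566, 464, 80, 687, —, —, 277]
Lookup 288: h=1, h2=1, probe 1,2 → found at 2.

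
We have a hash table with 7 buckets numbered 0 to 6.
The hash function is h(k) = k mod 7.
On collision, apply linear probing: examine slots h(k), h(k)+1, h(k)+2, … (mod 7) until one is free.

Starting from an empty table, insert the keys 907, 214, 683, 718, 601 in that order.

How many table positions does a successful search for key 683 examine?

907 hashes to 4; slot 4 is free -> place at 4.
214 hashes to 4; 4 taken -> place at 5.
683 hashes to 4; 4,5 taken -> place at 6.
718 hashes to 4; 4,5,6 taken -> place at 0.
601 hashes to 6; 6,0 taken -> place at 1.
Table: [718, 601, -, -, 907, 214, 683]
Lookup 683: h=4, probe 4,5,6 → found at 6.

3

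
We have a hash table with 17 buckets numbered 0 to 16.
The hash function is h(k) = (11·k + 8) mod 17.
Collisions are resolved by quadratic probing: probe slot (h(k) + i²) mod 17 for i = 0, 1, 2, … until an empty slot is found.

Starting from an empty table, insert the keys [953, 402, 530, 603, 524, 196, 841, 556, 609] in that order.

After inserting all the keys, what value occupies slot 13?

609

953: h=2 => slot 2
402: h=10 => slot 10
530: h=7 => slot 7
603: h=11 => slot 11
524: h=9 => slot 9
196: h=5 => slot 5
841: h=11, probe 11,12 => slot 12
556: h=4 => slot 4
609: h=9, probe 9,10,13 => slot 13
Table: [_, _, 953, _, 556, 196, _, 530, _, 524, 402, 603, 841, 609, _, _, _]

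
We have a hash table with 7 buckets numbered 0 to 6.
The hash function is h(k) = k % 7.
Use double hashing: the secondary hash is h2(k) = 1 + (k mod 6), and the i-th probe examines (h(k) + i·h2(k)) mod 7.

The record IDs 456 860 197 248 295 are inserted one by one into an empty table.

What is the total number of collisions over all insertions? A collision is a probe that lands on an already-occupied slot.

3

456 hashes to 1; slot 1 is free => place at 1.
860 hashes to 6; slot 6 is free => place at 6.
197 hashes to 1, h2=6; 1 taken => place at 0.
248 hashes to 3; slot 3 is free => place at 3.
295 hashes to 1, h2=2; 1,3 taken => place at 5.
Table: [197, 456, _, 248, _, 295, 860]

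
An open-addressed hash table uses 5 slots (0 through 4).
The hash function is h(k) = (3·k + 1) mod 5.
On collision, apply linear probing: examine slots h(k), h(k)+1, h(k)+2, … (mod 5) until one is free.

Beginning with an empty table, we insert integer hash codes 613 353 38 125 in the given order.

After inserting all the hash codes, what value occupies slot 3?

125

613 hashes to 0; slot 0 is free => place at 0.
353 hashes to 0; 0 taken => place at 1.
38 hashes to 0; 0,1 taken => place at 2.
125 hashes to 1; 1,2 taken => place at 3.
Table: [613, 353, 38, 125, ∅]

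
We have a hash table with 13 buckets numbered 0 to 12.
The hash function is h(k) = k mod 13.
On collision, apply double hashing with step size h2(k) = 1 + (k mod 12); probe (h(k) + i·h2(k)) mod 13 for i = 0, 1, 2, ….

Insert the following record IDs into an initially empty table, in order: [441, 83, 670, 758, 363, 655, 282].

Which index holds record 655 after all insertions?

441 hashes to 12; slot 12 is free -> place at 12.
83 hashes to 5; slot 5 is free -> place at 5.
670 hashes to 7; slot 7 is free -> place at 7.
758 hashes to 4; slot 4 is free -> place at 4.
363 hashes to 12, h2=4; 12 taken -> place at 3.
655 hashes to 5, h2=8; 5 taken -> place at 0.
282 hashes to 9; slot 9 is free -> place at 9.
Table: [655, -, -, 363, 758, 83, -, 670, -, 282, -, -, 441]

0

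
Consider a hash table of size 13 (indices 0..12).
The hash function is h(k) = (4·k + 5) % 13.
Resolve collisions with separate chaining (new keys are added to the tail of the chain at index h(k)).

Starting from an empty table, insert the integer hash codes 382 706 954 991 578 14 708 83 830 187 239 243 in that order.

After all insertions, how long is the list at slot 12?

382 → bucket 12
706 → bucket 8
954 → bucket 12 (collision)
991 → bucket 4
578 → bucket 3
14 → bucket 9
708 → bucket 3 (collision)
83 → bucket 12 (collision)
830 → bucket 10
187 → bucket 12 (collision)
239 → bucket 12 (collision)
243 → bucket 2
Final buckets:
0: —
1: —
2: 243
3: 578 -> 708
4: 991
5: —
6: —
7: —
8: 706
9: 14
10: 830
11: —
12: 382 -> 954 -> 83 -> 187 -> 239

5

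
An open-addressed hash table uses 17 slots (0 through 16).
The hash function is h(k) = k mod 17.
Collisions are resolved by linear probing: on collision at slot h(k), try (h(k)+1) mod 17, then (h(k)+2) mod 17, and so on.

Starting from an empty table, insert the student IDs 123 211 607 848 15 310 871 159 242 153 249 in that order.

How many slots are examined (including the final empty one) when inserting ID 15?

2

123 hashes to 4; slot 4 is free → place at 4.
211 hashes to 7; slot 7 is free → place at 7.
607 hashes to 12; slot 12 is free → place at 12.
848 hashes to 15; slot 15 is free → place at 15.
15 hashes to 15; 15 taken → place at 16.
310 hashes to 4; 4 taken → place at 5.
871 hashes to 4; 4,5 taken → place at 6.
159 hashes to 6; 6,7 taken → place at 8.
242 hashes to 4; 4,5,6,7,8 taken → place at 9.
153 hashes to 0; slot 0 is free → place at 0.
249 hashes to 11; slot 11 is free → place at 11.
Table: [153, ∅, ∅, ∅, 123, 310, 871, 211, 159, 242, ∅, 249, 607, ∅, ∅, 848, 15]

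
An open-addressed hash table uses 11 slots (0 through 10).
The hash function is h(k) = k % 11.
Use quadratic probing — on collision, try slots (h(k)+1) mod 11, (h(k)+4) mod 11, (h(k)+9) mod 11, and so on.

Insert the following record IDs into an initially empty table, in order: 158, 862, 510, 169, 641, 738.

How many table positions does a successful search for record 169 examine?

Insert 158: h=4, slot 4 empty → index 4.
Insert 862: h=4, slot 4 occupied → index 5.
Insert 510: h=4, slots 4,5 occupied → index 8.
Insert 169: h=4, slots 4,5,8 occupied → index 2.
Insert 641: h=3, slot 3 empty → index 3.
Insert 738: h=1, slot 1 empty → index 1.
Table: [∅, 738, 169, 641, 158, 862, ∅, ∅, 510, ∅, ∅]
Lookup 169: h=4, probe 4,5,8,2 → found at 2.

4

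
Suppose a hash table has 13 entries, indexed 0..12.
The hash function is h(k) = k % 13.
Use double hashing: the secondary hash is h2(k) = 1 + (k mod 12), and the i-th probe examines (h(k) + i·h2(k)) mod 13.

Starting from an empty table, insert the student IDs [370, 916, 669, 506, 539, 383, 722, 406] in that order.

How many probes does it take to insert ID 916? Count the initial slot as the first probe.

370: h=6 => slot 6
916: h=6, h2=5, probe 6,11 => slot 11
669: h=6, h2=10, probe 6,3 => slot 3
506: h=12 => slot 12
539: h=6, h2=12, probe 6,5 => slot 5
383: h=6, h2=12, probe 6,5,4 => slot 4
722: h=7 => slot 7
406: h=3, h2=11, probe 3,1 => slot 1
Table: [_, 406, _, 669, 383, 539, 370, 722, _, _, _, 916, 506]

2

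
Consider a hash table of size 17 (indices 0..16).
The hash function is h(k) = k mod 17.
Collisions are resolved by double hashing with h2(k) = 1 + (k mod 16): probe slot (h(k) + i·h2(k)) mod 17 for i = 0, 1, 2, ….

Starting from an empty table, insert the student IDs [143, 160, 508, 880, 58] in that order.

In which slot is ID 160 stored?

Insert 143: h=7, slot 7 empty → index 7.
Insert 160: h=7, h2=1, slot 7 occupied → index 8.
Insert 508: h=15, slot 15 empty → index 15.
Insert 880: h=13, slot 13 empty → index 13.
Insert 58: h=7, h2=11, slot 7 occupied → index 1.
Table: [∅, 58, ∅, ∅, ∅, ∅, ∅, 143, 160, ∅, ∅, ∅, ∅, 880, ∅, 508, ∅]

8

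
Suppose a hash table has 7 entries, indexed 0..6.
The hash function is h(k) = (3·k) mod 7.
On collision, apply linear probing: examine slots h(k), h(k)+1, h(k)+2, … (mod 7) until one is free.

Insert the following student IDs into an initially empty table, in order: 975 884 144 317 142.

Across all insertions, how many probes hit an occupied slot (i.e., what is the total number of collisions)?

6

Insert 975: h=6, slot 6 empty -> index 6.
Insert 884: h=6, slot 6 occupied -> index 0.
Insert 144: h=5, slot 5 empty -> index 5.
Insert 317: h=6, slots 6,0 occupied -> index 1.
Insert 142: h=6, slots 6,0,1 occupied -> index 2.
Table: [884, 317, 142, —, —, 144, 975]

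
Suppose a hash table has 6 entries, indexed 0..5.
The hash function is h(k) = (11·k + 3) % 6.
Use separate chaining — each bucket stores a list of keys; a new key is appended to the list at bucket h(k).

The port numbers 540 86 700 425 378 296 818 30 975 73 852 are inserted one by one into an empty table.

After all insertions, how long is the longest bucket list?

4

Insert 540: h=3, bucket 3 empty -> new chain.
Insert 86: h=1, bucket 1 empty -> new chain.
Insert 700: h=5, bucket 5 empty -> new chain.
Insert 425: h=4, bucket 4 empty -> new chain.
Insert 378: h=3, bucket 3 nonempty -> append to chain.
Insert 296: h=1, bucket 1 nonempty -> append to chain.
Insert 818: h=1, bucket 1 nonempty -> append to chain.
Insert 30: h=3, bucket 3 nonempty -> append to chain.
Insert 975: h=0, bucket 0 empty -> new chain.
Insert 73: h=2, bucket 2 empty -> new chain.
Insert 852: h=3, bucket 3 nonempty -> append to chain.
Final buckets:
0: 975
1: 86 -> 296 -> 818
2: 73
3: 540 -> 378 -> 30 -> 852
4: 425
5: 700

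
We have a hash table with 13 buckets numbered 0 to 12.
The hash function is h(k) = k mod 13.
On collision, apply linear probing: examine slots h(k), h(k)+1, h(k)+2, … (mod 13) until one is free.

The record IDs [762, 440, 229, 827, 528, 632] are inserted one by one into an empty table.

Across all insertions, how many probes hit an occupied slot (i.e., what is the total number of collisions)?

12

762 hashes to 8; slot 8 is free → place at 8.
440 hashes to 11; slot 11 is free → place at 11.
229 hashes to 8; 8 taken → place at 9.
827 hashes to 8; 8,9 taken → place at 10.
528 hashes to 8; 8,9,10,11 taken → place at 12.
632 hashes to 8; 8,9,10,11,12 taken → place at 0.
Table: [632, _, _, _, _, _, _, _, 762, 229, 827, 440, 528]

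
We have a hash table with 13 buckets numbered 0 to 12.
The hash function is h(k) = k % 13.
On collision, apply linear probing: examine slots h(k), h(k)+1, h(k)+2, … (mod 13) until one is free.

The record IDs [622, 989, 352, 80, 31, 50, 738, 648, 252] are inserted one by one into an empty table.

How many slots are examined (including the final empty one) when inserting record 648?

3

Insert 622: h=11, slot 11 empty => index 11.
Insert 989: h=1, slot 1 empty => index 1.
Insert 352: h=1, slot 1 occupied => index 2.
Insert 80: h=2, slot 2 occupied => index 3.
Insert 31: h=5, slot 5 empty => index 5.
Insert 50: h=11, slot 11 occupied => index 12.
Insert 738: h=10, slot 10 empty => index 10.
Insert 648: h=11, slots 11,12 occupied => index 0.
Insert 252: h=5, slot 5 occupied => index 6.
Table: [648, 989, 352, 80, —, 31, 252, —, —, —, 738, 622, 50]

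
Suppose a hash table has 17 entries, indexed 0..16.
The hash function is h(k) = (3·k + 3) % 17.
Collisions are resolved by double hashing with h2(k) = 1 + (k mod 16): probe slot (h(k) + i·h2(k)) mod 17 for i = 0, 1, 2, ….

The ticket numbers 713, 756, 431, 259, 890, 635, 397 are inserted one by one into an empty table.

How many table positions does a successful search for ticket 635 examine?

Insert 713: h=0, slot 0 empty => index 0.
Insert 756: h=10, slot 10 empty => index 10.
Insert 431: h=4, slot 4 empty => index 4.
Insert 259: h=15, slot 15 empty => index 15.
Insert 890: h=4, h2=11, slots 4,15 occupied => index 9.
Insert 635: h=4, h2=12, slot 4 occupied => index 16.
Insert 397: h=4, h2=14, slot 4 occupied => index 1.
Table: [713, 397, ., ., 431, ., ., ., ., 890, 756, ., ., ., ., 259, 635]
Lookup 635: h=4, h2=12, probe 4,16 → found at 16.

2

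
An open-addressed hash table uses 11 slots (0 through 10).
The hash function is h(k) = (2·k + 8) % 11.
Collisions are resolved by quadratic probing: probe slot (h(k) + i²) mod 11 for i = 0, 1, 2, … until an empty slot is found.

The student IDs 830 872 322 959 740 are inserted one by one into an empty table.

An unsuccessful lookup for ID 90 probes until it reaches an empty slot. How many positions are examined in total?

2

830: h=7 => slot 7
872: h=3 => slot 3
322: h=3, probe 3,4 => slot 4
959: h=1 => slot 1
740: h=3, probe 3,4,7,1,8 => slot 8
Table: [., 959, ., 872, 322, ., ., 830, 740, ., .]
Lookup 90: h=1, probe 1,2 → slot 2 empty, not found.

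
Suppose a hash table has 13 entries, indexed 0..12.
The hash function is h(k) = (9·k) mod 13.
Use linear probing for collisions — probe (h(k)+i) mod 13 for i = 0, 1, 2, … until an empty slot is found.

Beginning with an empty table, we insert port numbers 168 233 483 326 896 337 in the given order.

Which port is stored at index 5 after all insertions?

Insert 168: h=4, slot 4 empty => index 4.
Insert 233: h=4, slot 4 occupied => index 5.
Insert 483: h=5, slot 5 occupied => index 6.
Insert 326: h=9, slot 9 empty => index 9.
Insert 896: h=4, slots 4,5,6 occupied => index 7.
Insert 337: h=4, slots 4,5,6,7 occupied => index 8.
Table: [_, _, _, _, 168, 233, 483, 896, 337, 326, _, _, _]

233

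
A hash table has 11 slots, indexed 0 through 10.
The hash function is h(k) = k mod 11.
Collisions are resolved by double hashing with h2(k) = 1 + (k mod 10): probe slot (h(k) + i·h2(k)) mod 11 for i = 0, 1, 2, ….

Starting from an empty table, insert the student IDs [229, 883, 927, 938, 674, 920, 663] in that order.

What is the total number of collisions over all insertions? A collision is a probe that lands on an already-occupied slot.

6

229 hashes to 9; slot 9 is free -> place at 9.
883 hashes to 3; slot 3 is free -> place at 3.
927 hashes to 3, h2=8; 3 taken -> place at 0.
938 hashes to 3, h2=9; 3 taken -> place at 1.
674 hashes to 3, h2=5; 3 taken -> place at 8.
920 hashes to 7; slot 7 is free -> place at 7.
663 hashes to 3, h2=4; 3,7,0 taken -> place at 4.
Table: [927, 938, ., 883, 663, ., ., 920, 674, 229, .]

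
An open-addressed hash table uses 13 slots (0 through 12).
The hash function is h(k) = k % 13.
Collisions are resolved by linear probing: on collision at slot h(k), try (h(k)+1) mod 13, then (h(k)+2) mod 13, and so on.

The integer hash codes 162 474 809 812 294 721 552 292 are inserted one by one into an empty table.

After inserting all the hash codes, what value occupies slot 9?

294

Insert 162: h=6, slot 6 empty => index 6.
Insert 474: h=6, slot 6 occupied => index 7.
Insert 809: h=3, slot 3 empty => index 3.
Insert 812: h=6, slots 6,7 occupied => index 8.
Insert 294: h=8, slot 8 occupied => index 9.
Insert 721: h=6, slots 6,7,8,9 occupied => index 10.
Insert 552: h=6, slots 6,7,8,9,10 occupied => index 11.
Insert 292: h=6, slots 6,7,8,9,10,11 occupied => index 12.
Table: [—, —, —, 809, —, —, 162, 474, 812, 294, 721, 552, 292]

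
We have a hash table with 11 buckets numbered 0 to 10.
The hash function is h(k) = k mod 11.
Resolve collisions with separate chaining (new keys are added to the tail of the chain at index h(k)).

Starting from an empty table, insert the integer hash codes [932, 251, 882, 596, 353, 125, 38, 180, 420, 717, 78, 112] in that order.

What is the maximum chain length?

5

932 → bucket 8
251 → bucket 9
882 → bucket 2
596 → bucket 2 (collision)
353 → bucket 1
125 → bucket 4
38 → bucket 5
180 → bucket 4 (collision)
420 → bucket 2 (collision)
717 → bucket 2 (collision)
78 → bucket 1 (collision)
112 → bucket 2 (collision)
Final buckets:
0: ∅
1: 353 -> 78
2: 882 -> 596 -> 420 -> 717 -> 112
3: ∅
4: 125 -> 180
5: 38
6: ∅
7: ∅
8: 932
9: 251
10: ∅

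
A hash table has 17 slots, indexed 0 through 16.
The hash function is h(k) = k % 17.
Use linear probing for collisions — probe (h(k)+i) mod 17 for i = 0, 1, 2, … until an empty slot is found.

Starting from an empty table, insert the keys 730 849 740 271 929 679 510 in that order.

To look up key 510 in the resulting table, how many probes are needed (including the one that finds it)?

Insert 730: h=16, slot 16 empty -> index 16.
Insert 849: h=16, slot 16 occupied -> index 0.
Insert 740: h=9, slot 9 empty -> index 9.
Insert 271: h=16, slots 16,0 occupied -> index 1.
Insert 929: h=11, slot 11 empty -> index 11.
Insert 679: h=16, slots 16,0,1 occupied -> index 2.
Insert 510: h=0, slots 0,1,2 occupied -> index 3.
Table: [849, 271, 679, 510, —, —, —, —, —, 740, —, 929, —, —, —, —, 730]
Lookup 510: h=0, probe 0,1,2,3 → found at 3.

4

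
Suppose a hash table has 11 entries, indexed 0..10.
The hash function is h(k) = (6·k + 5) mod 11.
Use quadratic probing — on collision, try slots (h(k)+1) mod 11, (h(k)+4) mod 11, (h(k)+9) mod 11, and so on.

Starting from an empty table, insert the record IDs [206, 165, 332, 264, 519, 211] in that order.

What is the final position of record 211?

10

Insert 206: h=9, slot 9 empty => index 9.
Insert 165: h=5, slot 5 empty => index 5.
Insert 332: h=6, slot 6 empty => index 6.
Insert 264: h=5, slots 5,6,9 occupied => index 3.
Insert 519: h=6, slot 6 occupied => index 7.
Insert 211: h=6, slots 6,7 occupied => index 10.
Table: [., ., ., 264, ., 165, 332, 519, ., 206, 211]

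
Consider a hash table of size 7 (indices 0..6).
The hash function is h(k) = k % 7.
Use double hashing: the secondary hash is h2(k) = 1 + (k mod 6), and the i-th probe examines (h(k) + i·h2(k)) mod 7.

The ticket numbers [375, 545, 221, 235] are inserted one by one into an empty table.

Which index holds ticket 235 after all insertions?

1

375 hashes to 4; slot 4 is free -> place at 4.
545 hashes to 6; slot 6 is free -> place at 6.
221 hashes to 4, h2=6; 4 taken -> place at 3.
235 hashes to 4, h2=2; 4,6 taken -> place at 1.
Table: [., 235, ., 221, 375, ., 545]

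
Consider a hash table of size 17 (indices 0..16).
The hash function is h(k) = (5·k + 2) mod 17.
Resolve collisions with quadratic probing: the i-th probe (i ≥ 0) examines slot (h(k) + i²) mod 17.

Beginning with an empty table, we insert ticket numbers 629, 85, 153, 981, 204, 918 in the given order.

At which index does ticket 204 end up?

1

Insert 629: h=2, slot 2 empty -> index 2.
Insert 85: h=2, slot 2 occupied -> index 3.
Insert 153: h=2, slots 2,3 occupied -> index 6.
Insert 981: h=11, slot 11 empty -> index 11.
Insert 204: h=2, slots 2,3,6,11 occupied -> index 1.
Insert 918: h=2, slots 2,3,6,11,1 occupied -> index 10.
Table: [_, 204, 629, 85, _, _, 153, _, _, _, 918, 981, _, _, _, _, _]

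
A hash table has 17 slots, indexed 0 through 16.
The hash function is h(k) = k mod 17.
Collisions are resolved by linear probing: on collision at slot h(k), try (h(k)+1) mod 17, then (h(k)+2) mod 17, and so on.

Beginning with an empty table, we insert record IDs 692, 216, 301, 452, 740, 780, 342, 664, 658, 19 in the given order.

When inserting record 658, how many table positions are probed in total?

5

692 hashes to 12; slot 12 is free → place at 12.
216 hashes to 12; 12 taken → place at 13.
301 hashes to 12; 12,13 taken → place at 14.
452 hashes to 10; slot 10 is free → place at 10.
740 hashes to 9; slot 9 is free → place at 9.
780 hashes to 15; slot 15 is free → place at 15.
342 hashes to 2; slot 2 is free → place at 2.
664 hashes to 1; slot 1 is free → place at 1.
658 hashes to 12; 12,13,14,15 taken → place at 16.
19 hashes to 2; 2 taken → place at 3.
Table: [., 664, 342, 19, ., ., ., ., ., 740, 452, ., 692, 216, 301, 780, 658]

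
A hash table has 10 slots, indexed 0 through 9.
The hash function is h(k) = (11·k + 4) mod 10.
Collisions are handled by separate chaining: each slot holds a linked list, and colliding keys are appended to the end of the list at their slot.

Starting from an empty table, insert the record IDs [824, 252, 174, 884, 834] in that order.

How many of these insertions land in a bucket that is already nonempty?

824 → bucket 8
252 → bucket 6
174 → bucket 8 (collision)
884 → bucket 8 (collision)
834 → bucket 8 (collision)
Final buckets:
0: .
1: .
2: .
3: .
4: .
5: .
6: 252
7: .
8: 824 -> 174 -> 884 -> 834
9: .

3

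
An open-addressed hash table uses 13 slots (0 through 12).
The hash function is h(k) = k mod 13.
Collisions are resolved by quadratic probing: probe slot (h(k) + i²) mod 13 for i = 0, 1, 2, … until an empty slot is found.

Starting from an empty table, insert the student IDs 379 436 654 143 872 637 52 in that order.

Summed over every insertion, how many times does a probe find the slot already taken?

379 hashes to 2; slot 2 is free → place at 2.
436 hashes to 7; slot 7 is free → place at 7.
654 hashes to 4; slot 4 is free → place at 4.
143 hashes to 0; slot 0 is free → place at 0.
872 hashes to 1; slot 1 is free → place at 1.
637 hashes to 0; 0,1,4 taken → place at 9.
52 hashes to 0; 0,1,4,9 taken → place at 3.
Table: [143, 872, 379, 52, 654, ∅, ∅, 436, ∅, 637, ∅, ∅, ∅]

7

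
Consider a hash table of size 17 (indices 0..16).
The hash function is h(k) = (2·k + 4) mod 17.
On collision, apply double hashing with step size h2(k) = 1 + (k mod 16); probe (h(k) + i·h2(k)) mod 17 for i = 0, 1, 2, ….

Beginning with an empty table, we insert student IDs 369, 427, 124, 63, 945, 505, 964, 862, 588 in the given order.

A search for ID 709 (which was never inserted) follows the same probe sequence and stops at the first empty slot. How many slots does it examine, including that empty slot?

369: h=11 => slot 11
427: h=8 => slot 8
124: h=14 => slot 14
63: h=11, h2=16, probe 11,10 => slot 10
945: h=7 => slot 7
505: h=11, h2=10, probe 11,4 => slot 4
964: h=11, h2=5, probe 11,16 => slot 16
862: h=11, h2=15, probe 11,9 => slot 9
588: h=7, h2=13, probe 7,3 => slot 3
Table: [-, -, -, 588, 505, -, -, 945, 427, 862, 63, 369, -, -, 124, -, 964]
Lookup 709: h=11, h2=6, probe 11,0 → slot 0 empty, not found.

2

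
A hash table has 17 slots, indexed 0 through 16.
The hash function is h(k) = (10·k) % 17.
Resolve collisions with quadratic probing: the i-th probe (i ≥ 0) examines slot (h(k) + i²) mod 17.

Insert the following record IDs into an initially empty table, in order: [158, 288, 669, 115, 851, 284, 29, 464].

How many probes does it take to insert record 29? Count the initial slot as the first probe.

158 hashes to 16; slot 16 is free → place at 16.
288 hashes to 7; slot 7 is free → place at 7.
669 hashes to 9; slot 9 is free → place at 9.
115 hashes to 11; slot 11 is free → place at 11.
851 hashes to 10; slot 10 is free → place at 10.
284 hashes to 1; slot 1 is free → place at 1.
29 hashes to 1; 1 taken → place at 2.
464 hashes to 16; 16 taken → place at 0.
Table: [464, 284, 29, -, -, -, -, 288, -, 669, 851, 115, -, -, -, -, 158]

2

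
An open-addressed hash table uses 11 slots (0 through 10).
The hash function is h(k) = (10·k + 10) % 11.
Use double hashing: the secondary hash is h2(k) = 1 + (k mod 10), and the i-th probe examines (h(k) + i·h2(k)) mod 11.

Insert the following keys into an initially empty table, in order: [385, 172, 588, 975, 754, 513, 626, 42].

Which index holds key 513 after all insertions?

385: h=10 => slot 10
172: h=3 => slot 3
588: h=5 => slot 5
975: h=3, h2=6, probe 3,9 => slot 9
754: h=4 => slot 4
513: h=3, h2=4, probe 3,7 => slot 7
626: h=0 => slot 0
42: h=1 => slot 1
Table: [626, 42, ., 172, 754, 588, ., 513, ., 975, 385]

7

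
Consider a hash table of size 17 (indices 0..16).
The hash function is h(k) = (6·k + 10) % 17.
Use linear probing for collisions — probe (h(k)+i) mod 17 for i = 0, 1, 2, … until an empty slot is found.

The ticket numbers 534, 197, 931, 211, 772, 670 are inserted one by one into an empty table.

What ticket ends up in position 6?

670

534 hashes to 1; slot 1 is free => place at 1.
197 hashes to 2; slot 2 is free => place at 2.
931 hashes to 3; slot 3 is free => place at 3.
211 hashes to 1; 1,2,3 taken => place at 4.
772 hashes to 1; 1,2,3,4 taken => place at 5.
670 hashes to 1; 1,2,3,4,5 taken => place at 6.
Table: [∅, 534, 197, 931, 211, 772, 670, ∅, ∅, ∅, ∅, ∅, ∅, ∅, ∅, ∅, ∅]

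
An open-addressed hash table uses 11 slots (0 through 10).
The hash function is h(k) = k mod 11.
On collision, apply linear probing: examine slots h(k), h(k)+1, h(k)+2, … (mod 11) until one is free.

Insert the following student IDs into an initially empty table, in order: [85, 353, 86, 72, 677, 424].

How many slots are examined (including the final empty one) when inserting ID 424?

85: h=8 -> slot 8
353: h=1 -> slot 1
86: h=9 -> slot 9
72: h=6 -> slot 6
677: h=6, probe 6,7 -> slot 7
424: h=6, probe 6,7,8,9,10 -> slot 10
Table: [∅, 353, ∅, ∅, ∅, ∅, 72, 677, 85, 86, 424]

5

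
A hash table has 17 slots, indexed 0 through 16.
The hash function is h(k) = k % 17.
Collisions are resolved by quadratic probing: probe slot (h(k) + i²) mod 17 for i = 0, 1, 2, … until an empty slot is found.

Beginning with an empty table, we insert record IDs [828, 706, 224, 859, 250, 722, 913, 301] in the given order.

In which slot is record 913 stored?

16

828 hashes to 12; slot 12 is free → place at 12.
706 hashes to 9; slot 9 is free → place at 9.
224 hashes to 3; slot 3 is free → place at 3.
859 hashes to 9; 9 taken → place at 10.
250 hashes to 12; 12 taken → place at 13.
722 hashes to 8; slot 8 is free → place at 8.
913 hashes to 12; 12,13 taken → place at 16.
301 hashes to 12; 12,13,16 taken → place at 4.
Table: [_, _, _, 224, 301, _, _, _, 722, 706, 859, _, 828, 250, _, _, 913]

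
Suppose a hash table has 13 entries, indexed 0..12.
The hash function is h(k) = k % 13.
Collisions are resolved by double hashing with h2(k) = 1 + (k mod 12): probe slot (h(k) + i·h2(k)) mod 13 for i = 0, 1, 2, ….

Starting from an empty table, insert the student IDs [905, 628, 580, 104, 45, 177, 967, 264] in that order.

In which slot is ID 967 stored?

3

905 hashes to 8; slot 8 is free -> place at 8.
628 hashes to 4; slot 4 is free -> place at 4.
580 hashes to 8, h2=5; 8 taken -> place at 0.
104 hashes to 0, h2=9; 0 taken -> place at 9.
45 hashes to 6; slot 6 is free -> place at 6.
177 hashes to 8, h2=10; 8 taken -> place at 5.
967 hashes to 5, h2=8; 5,0,8 taken -> place at 3.
264 hashes to 4, h2=1; 4,5,6 taken -> place at 7.
Table: [580, _, _, 967, 628, 177, 45, 264, 905, 104, _, _, _]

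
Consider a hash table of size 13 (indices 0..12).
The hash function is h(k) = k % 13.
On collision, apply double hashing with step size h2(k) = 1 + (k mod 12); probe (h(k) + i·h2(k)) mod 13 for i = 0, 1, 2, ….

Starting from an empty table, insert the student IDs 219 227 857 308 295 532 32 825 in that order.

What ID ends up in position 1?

532

219 hashes to 11; slot 11 is free → place at 11.
227 hashes to 6; slot 6 is free → place at 6.
857 hashes to 12; slot 12 is free → place at 12.
308 hashes to 9; slot 9 is free → place at 9.
295 hashes to 9, h2=8; 9 taken → place at 4.
532 hashes to 12, h2=5; 12,4,9 taken → place at 1.
32 hashes to 6, h2=9; 6 taken → place at 2.
825 hashes to 6, h2=10; 6 taken → place at 3.
Table: [∅, 532, 32, 825, 295, ∅, 227, ∅, ∅, 308, ∅, 219, 857]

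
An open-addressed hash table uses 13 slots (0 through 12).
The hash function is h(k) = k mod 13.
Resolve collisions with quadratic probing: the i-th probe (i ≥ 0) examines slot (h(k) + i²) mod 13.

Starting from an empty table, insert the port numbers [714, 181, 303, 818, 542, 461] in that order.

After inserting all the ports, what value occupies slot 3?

818

714 hashes to 12; slot 12 is free => place at 12.
181 hashes to 12; 12 taken => place at 0.
303 hashes to 4; slot 4 is free => place at 4.
818 hashes to 12; 12,0 taken => place at 3.
542 hashes to 9; slot 9 is free => place at 9.
461 hashes to 6; slot 6 is free => place at 6.
Table: [181, _, _, 818, 303, _, 461, _, _, 542, _, _, 714]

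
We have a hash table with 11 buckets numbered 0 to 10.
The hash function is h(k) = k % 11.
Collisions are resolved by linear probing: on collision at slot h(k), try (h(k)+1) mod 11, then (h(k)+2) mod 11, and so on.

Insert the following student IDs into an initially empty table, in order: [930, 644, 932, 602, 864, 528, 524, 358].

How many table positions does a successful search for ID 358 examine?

Insert 930: h=6, slot 6 empty → index 6.
Insert 644: h=6, slot 6 occupied → index 7.
Insert 932: h=8, slot 8 empty → index 8.
Insert 602: h=8, slot 8 occupied → index 9.
Insert 864: h=6, slots 6,7,8,9 occupied → index 10.
Insert 528: h=0, slot 0 empty → index 0.
Insert 524: h=7, slots 7,8,9,10,0 occupied → index 1.
Insert 358: h=6, slots 6,7,8,9,10,0,1 occupied → index 2.
Table: [528, 524, 358, ∅, ∅, ∅, 930, 644, 932, 602, 864]
Lookup 358: h=6, probe 6,7,8,9,10,0,1,2 → found at 2.

8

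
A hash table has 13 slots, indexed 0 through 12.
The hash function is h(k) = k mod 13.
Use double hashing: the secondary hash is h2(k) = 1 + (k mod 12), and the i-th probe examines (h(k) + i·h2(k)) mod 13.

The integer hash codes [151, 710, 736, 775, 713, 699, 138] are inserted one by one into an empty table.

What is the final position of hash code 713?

151 hashes to 8; slot 8 is free => place at 8.
710 hashes to 8, h2=3; 8 taken => place at 11.
736 hashes to 8, h2=5; 8 taken => place at 0.
775 hashes to 8, h2=8; 8 taken => place at 3.
713 hashes to 11, h2=6; 11 taken => place at 4.
699 hashes to 10; slot 10 is free => place at 10.
138 hashes to 8, h2=7; 8 taken => place at 2.
Table: [736, ∅, 138, 775, 713, ∅, ∅, ∅, 151, ∅, 699, 710, ∅]

4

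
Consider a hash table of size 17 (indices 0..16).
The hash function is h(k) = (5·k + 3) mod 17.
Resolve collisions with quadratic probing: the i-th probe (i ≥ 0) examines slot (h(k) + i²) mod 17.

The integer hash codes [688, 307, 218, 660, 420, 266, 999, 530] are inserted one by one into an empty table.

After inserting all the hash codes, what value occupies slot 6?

660

Insert 688: h=9, slot 9 empty => index 9.
Insert 307: h=8, slot 8 empty => index 8.
Insert 218: h=5, slot 5 empty => index 5.
Insert 660: h=5, slot 5 occupied => index 6.
Insert 420: h=12, slot 12 empty => index 12.
Insert 266: h=7, slot 7 empty => index 7.
Insert 999: h=0, slot 0 empty => index 0.
Insert 530: h=1, slot 1 empty => index 1.
Table: [999, 530, ., ., ., 218, 660, 266, 307, 688, ., ., 420, ., ., ., .]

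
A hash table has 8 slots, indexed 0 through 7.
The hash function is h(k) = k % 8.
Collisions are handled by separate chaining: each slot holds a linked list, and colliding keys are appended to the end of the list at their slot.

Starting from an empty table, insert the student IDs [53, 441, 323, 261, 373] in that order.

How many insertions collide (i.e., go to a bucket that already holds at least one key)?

Insert 53: h=5, bucket 5 empty → new chain.
Insert 441: h=1, bucket 1 empty → new chain.
Insert 323: h=3, bucket 3 empty → new chain.
Insert 261: h=5, bucket 5 nonempty → append to chain.
Insert 373: h=5, bucket 5 nonempty → append to chain.
Final buckets:
0: -
1: 441
2: -
3: 323
4: -
5: 53 -> 261 -> 373
6: -
7: -

2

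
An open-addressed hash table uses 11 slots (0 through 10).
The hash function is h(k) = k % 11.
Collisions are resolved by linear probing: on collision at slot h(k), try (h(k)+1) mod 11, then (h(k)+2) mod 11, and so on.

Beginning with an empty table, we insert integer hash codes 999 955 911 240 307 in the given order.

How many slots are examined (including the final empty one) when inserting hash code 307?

999: h=9 => slot 9
955: h=9, probe 9,10 => slot 10
911: h=9, probe 9,10,0 => slot 0
240: h=9, probe 9,10,0,1 => slot 1
307: h=10, probe 10,0,1,2 => slot 2
Table: [911, 240, 307, _, _, _, _, _, _, 999, 955]

4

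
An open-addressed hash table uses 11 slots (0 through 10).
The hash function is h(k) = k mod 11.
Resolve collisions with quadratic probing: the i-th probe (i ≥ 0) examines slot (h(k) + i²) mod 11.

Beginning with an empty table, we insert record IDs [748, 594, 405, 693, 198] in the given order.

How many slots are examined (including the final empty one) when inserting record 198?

5

Insert 748: h=0, slot 0 empty -> index 0.
Insert 594: h=0, slot 0 occupied -> index 1.
Insert 405: h=9, slot 9 empty -> index 9.
Insert 693: h=0, slots 0,1 occupied -> index 4.
Insert 198: h=0, slots 0,1,4,9 occupied -> index 5.
Table: [748, 594, _, _, 693, 198, _, _, _, 405, _]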